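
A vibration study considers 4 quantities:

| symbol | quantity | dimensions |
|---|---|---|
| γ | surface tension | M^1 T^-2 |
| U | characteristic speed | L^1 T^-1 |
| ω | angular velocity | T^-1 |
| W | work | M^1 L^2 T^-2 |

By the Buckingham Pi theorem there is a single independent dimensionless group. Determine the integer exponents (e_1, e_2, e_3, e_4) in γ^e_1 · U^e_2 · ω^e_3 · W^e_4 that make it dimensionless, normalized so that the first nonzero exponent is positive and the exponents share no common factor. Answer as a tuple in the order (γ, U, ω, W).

(1, 2, -2, -1)

M: e_1·(1) + e_2·(0) + e_3·(0) + e_4·(1) = 0
L: e_1·(0) + e_2·(1) + e_3·(0) + e_4·(2) = 0
T: e_1·(-2) + e_2·(-1) + e_3·(-1) + e_4·(-2) = 0
Solving this homogeneous linear system for the smallest-integer solution (first nonzero entry positive) gives (1, 2, -2, -1).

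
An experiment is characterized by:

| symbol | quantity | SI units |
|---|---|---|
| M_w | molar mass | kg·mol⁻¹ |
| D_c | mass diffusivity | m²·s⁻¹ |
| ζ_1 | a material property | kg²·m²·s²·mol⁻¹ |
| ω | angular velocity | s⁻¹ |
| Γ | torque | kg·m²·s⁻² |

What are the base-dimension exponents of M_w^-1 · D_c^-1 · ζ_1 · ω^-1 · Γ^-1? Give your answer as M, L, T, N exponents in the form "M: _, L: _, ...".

Collect each base-dimension exponent across the product:
  M: −(1) − (0) + (2) − (0) − (1) = 0
  L: −(0) − (2) + (2) − (0) − (2) = -2
  T: −(0) − (-1) + (2) − (-1) − (-2) = 6
  N: −(-1) − (0) + (-1) − (0) − (0) = 0
So the dimensions are [L⁻² T⁶].

M: 0, L: -2, T: 6, N: 0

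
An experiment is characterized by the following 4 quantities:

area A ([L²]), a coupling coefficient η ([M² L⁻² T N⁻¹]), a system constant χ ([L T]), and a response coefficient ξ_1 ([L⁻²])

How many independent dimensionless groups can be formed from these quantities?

There are 4 variables and 4 base dimensions (M, L, T, N).
The dimension matrix has rank 3 (less than 4: the dimension vectors are linearly dependent).
Independent dimensionless groups: 4 − 3 = 1.

1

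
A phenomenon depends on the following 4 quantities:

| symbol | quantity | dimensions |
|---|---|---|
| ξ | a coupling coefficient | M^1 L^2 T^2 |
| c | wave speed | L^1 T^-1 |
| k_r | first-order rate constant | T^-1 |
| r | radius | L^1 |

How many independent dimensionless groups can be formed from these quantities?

1

There are 4 variables and 3 base dimensions (M, L, T).
The dimension matrix has rank 3.
Independent dimensionless groups: 4 − 3 = 1.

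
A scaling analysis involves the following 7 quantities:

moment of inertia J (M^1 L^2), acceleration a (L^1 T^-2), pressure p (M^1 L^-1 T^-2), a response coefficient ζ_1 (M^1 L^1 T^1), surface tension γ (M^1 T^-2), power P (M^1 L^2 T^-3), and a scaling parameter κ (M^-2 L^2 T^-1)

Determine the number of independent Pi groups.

There are 7 variables and 3 base dimensions (M, L, T).
The dimension matrix has rank 3.
Independent dimensionless groups: 7 − 3 = 4.

4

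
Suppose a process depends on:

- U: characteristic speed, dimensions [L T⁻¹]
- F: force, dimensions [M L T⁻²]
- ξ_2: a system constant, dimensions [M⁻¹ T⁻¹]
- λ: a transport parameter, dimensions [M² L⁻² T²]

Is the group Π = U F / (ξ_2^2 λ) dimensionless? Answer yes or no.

no

Sum the exponent of each base dimension across the product:
  M: [U]_M + [F]_M − 2·[ξ_2]_M − [λ]_M = (0) + (1) − 2·(-1) − (2) = 1
  L: [U]_L + [F]_L − 2·[ξ_2]_L − [λ]_L = (1) + (1) − 2·(0) − (-2) = 4
  T: [U]_T + [F]_T − 2·[ξ_2]_T − [λ]_T = (-1) + (-2) − 2·(-1) − (2) = -3
Net dimensions [M L⁴ T⁻³] ≠ [1] — not dimensionless.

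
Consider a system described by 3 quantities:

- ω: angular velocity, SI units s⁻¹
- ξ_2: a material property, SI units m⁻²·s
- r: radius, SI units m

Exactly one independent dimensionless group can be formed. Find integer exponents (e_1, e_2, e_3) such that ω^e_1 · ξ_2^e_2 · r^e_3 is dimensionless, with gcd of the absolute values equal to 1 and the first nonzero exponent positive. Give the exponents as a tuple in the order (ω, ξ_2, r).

L: e_1·(0) + e_2·(-2) + e_3·(1) = 0
T: e_1·(-1) + e_2·(1) + e_3·(0) = 0
Solving this homogeneous linear system for the smallest-integer solution (first nonzero entry positive) gives (1, 1, 2).

(1, 1, 2)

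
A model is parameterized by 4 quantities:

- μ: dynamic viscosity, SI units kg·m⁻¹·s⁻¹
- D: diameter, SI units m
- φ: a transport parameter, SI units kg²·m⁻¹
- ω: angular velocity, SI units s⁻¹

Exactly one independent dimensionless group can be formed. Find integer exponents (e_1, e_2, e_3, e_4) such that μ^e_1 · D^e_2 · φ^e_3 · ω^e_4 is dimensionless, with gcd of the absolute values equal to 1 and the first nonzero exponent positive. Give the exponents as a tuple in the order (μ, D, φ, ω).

M: e_1·(1) + e_2·(0) + e_3·(2) + e_4·(0) = 0
L: e_1·(-1) + e_2·(1) + e_3·(-1) + e_4·(0) = 0
T: e_1·(-1) + e_2·(0) + e_3·(0) + e_4·(-1) = 0
Solving this homogeneous linear system for the smallest-integer solution (first nonzero entry positive) gives (2, 1, -1, -2).

(2, 1, -1, -2)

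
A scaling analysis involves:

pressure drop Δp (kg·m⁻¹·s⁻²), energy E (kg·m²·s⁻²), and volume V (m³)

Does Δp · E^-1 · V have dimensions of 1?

Sum the exponent of each base dimension across the product:
  M: [Δp]_M − [E]_M + [V]_M = (1) − (1) + (0) = 0
  L: [Δp]_L − [E]_L + [V]_L = (-1) − (2) + (3) = 0
  T: [Δp]_T − [E]_T + [V]_T = (-2) − (-2) + (0) = 0
  Θ: [Δp]_Θ − [E]_Θ + [V]_Θ = (0) − (0) + (0) = 0
All base exponents vanish — dimensionless.

yes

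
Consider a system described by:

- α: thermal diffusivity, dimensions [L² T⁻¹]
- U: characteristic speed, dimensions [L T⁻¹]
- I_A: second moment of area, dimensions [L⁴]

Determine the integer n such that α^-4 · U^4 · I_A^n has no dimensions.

Balance the L exponent: (4)·n from I_A, plus −4·(2) + 4·(1) = -4 from the rest, must sum to zero.
4n − 4 = 0, so n = 1.

1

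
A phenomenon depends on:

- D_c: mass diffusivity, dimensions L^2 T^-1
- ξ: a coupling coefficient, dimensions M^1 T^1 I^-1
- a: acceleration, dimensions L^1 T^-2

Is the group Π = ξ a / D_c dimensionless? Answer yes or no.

no

Sum the exponent of each base dimension across the product:
  M: −[D_c]_M + [ξ]_M + [a]_M = −(0) + (1) + (0) = 1
  L: −[D_c]_L + [ξ]_L + [a]_L = −(2) + (0) + (1) = -1
  T: −[D_c]_T + [ξ]_T + [a]_T = −(-1) + (1) + (-2) = 0
  I: −[D_c]_I + [ξ]_I + [a]_I = −(0) + (-1) + (0) = -1
Net dimensions [M L⁻¹ I⁻¹] ≠ [1] — not dimensionless.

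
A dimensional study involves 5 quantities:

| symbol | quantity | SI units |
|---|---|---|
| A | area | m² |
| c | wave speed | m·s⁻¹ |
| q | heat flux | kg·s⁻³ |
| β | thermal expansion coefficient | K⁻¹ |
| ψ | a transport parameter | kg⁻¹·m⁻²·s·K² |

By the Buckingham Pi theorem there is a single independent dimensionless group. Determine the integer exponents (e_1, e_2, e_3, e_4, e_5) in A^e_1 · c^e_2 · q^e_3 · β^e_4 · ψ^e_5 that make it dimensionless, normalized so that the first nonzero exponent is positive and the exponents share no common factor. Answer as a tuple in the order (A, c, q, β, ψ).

(2, -2, 1, 2, 1)

M: e_1·(0) + e_2·(0) + e_3·(1) + e_4·(0) + e_5·(-1) = 0
L: e_1·(2) + e_2·(1) + e_3·(0) + e_4·(0) + e_5·(-2) = 0
T: e_1·(0) + e_2·(-1) + e_3·(-3) + e_4·(0) + e_5·(1) = 0
Θ: e_1·(0) + e_2·(0) + e_3·(0) + e_4·(-1) + e_5·(2) = 0
Solving this homogeneous linear system for the smallest-integer solution (first nonzero entry positive) gives (2, -2, 1, 2, 1).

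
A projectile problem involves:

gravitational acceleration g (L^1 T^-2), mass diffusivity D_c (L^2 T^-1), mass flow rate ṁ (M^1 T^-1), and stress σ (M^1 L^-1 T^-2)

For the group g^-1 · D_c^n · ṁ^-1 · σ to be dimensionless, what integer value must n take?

1

Balance the L exponent: (2)·n from D_c, plus −(1) − (0) + (-1) = -2 from the rest, must sum to zero.
2n − 2 = 0, so n = 1.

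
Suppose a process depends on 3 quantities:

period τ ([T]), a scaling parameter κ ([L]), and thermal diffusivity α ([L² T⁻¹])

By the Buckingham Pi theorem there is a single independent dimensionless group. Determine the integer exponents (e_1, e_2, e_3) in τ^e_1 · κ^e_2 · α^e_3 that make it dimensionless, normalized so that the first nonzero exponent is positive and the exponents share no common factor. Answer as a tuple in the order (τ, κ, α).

L: e_1·(0) + e_2·(1) + e_3·(2) = 0
T: e_1·(1) + e_2·(0) + e_3·(-1) = 0
Solving this homogeneous linear system for the smallest-integer solution (first nonzero entry positive) gives (1, -2, 1).

(1, -2, 1)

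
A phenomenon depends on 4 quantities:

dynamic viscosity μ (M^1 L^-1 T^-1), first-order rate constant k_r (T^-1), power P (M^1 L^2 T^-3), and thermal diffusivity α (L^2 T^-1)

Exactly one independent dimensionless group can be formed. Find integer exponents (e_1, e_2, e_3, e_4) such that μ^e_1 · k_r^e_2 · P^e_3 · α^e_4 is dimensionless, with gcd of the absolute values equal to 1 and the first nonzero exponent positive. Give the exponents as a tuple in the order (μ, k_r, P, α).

(2, 1, -2, 3)

M: e_1·(1) + e_2·(0) + e_3·(1) + e_4·(0) = 0
L: e_1·(-1) + e_2·(0) + e_3·(2) + e_4·(2) = 0
T: e_1·(-1) + e_2·(-1) + e_3·(-3) + e_4·(-1) = 0
Solving this homogeneous linear system for the smallest-integer solution (first nonzero entry positive) gives (2, 1, -2, 3).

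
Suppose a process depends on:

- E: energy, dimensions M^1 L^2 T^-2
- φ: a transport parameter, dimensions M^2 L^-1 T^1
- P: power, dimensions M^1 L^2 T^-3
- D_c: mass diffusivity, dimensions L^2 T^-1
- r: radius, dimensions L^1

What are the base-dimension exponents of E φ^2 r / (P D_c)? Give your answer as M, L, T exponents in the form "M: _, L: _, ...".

Collect each base-dimension exponent across the product:
  M: (1) + 2·(2) − (1) − (0) + (0) = 4
  L: (2) + 2·(-1) − (2) − (2) + (1) = -3
  T: (-2) + 2·(1) − (-3) − (-1) + (0) = 4
So the dimensions are [M⁴ L⁻³ T⁴].

M: 4, L: -3, T: 4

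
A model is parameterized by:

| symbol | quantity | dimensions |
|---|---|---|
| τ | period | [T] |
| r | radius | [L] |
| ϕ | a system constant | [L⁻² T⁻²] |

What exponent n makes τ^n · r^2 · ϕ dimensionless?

Balance the T exponent: (1)·n from τ, plus 2·(0) + (-2) = -2 from the rest, must sum to zero.
n − 2 = 0, so n = 2.

2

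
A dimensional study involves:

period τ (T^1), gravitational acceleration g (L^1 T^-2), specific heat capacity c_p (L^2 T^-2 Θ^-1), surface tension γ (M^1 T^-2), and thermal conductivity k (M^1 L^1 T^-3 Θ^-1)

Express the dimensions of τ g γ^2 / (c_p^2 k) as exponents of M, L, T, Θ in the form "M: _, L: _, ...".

M: 1, L: -4, T: 2, Θ: 3

Collect each base-dimension exponent across the product:
  M: (0) + (0) − 2·(0) + 2·(1) − (1) = 1
  L: (0) + (1) − 2·(2) + 2·(0) − (1) = -4
  T: (1) + (-2) − 2·(-2) + 2·(-2) − (-3) = 2
  Θ: (0) + (0) − 2·(-1) + 2·(0) − (-1) = 3
So the dimensions are [M L⁻⁴ T² Θ³].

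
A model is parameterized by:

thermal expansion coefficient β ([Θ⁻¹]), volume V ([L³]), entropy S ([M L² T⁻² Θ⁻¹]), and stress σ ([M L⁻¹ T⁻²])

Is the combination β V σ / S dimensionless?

Sum the exponent of each base dimension across the product:
  M: [β]_M + [V]_M − [S]_M + [σ]_M = (0) + (0) − (1) + (1) = 0
  L: [β]_L + [V]_L − [S]_L + [σ]_L = (0) + (3) − (2) + (-1) = 0
  T: [β]_T + [V]_T − [S]_T + [σ]_T = (0) + (0) − (-2) + (-2) = 0
  Θ: [β]_Θ + [V]_Θ − [S]_Θ + [σ]_Θ = (-1) + (0) − (-1) + (0) = 0
All base exponents vanish — dimensionless.

yes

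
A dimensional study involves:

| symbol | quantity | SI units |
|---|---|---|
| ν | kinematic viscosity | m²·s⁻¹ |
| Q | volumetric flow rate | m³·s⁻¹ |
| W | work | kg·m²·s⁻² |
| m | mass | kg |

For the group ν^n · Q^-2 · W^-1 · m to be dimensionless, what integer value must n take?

4

Balance the L exponent: (2)·n from ν, plus −2·(3) − (2) + (0) = -8 from the rest, must sum to zero.
2n − 8 = 0, so n = 4.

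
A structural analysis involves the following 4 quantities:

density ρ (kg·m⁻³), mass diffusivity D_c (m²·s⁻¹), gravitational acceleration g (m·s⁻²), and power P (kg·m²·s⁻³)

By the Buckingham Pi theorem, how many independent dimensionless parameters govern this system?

There are 4 variables and 3 base dimensions (M, L, T).
The dimension matrix has rank 3.
Independent dimensionless groups: 4 − 3 = 1.

1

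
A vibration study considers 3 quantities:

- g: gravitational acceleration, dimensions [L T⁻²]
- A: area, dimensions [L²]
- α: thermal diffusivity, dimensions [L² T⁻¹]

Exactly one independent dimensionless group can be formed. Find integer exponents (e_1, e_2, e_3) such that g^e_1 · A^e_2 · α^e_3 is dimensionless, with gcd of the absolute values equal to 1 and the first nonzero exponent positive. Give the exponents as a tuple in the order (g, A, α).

L: e_1·(1) + e_2·(2) + e_3·(2) = 0
T: e_1·(-2) + e_2·(0) + e_3·(-1) = 0
Solving this homogeneous linear system for the smallest-integer solution (first nonzero entry positive) gives (2, 3, -4).

(2, 3, -4)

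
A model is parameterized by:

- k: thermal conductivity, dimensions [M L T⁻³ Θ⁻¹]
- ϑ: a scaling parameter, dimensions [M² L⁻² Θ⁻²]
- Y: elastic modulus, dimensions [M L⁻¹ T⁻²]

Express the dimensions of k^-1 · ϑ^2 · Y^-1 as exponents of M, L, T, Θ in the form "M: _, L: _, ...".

M: 2, L: -4, T: 5, Θ: -3

Collect each base-dimension exponent across the product:
  M: −(1) + 2·(2) − (1) = 2
  L: −(1) + 2·(-2) − (-1) = -4
  T: −(-3) + 2·(0) − (-2) = 5
  Θ: −(-1) + 2·(-2) − (0) = -3
So the dimensions are [M² L⁻⁴ T⁵ Θ⁻³].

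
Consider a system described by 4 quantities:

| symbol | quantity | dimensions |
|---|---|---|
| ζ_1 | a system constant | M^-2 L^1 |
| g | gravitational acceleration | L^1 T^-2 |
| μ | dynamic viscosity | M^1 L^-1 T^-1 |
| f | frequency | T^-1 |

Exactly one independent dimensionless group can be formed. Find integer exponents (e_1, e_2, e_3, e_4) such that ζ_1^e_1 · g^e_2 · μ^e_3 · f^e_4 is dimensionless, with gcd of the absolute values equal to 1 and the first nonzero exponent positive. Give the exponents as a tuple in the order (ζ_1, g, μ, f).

M: e_1·(-2) + e_2·(0) + e_3·(1) + e_4·(0) = 0
L: e_1·(1) + e_2·(1) + e_3·(-1) + e_4·(0) = 0
T: e_1·(0) + e_2·(-2) + e_3·(-1) + e_4·(-1) = 0
Solving this homogeneous linear system for the smallest-integer solution (first nonzero entry positive) gives (1, 1, 2, -4).

(1, 1, 2, -4)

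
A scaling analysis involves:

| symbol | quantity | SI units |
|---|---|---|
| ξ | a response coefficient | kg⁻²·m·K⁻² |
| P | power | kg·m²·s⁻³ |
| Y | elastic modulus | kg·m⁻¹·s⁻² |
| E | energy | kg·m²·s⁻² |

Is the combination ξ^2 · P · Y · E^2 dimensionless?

Sum the exponent of each base dimension across the product:
  M: 2·[ξ]_M + [P]_M + [Y]_M + 2·[E]_M = 2·(-2) + (1) + (1) + 2·(1) = 0
  L: 2·[ξ]_L + [P]_L + [Y]_L + 2·[E]_L = 2·(1) + (2) + (-1) + 2·(2) = 7
  T: 2·[ξ]_T + [P]_T + [Y]_T + 2·[E]_T = 2·(0) + (-3) + (-2) + 2·(-2) = -9
  Θ: 2·[ξ]_Θ + [P]_Θ + [Y]_Θ + 2·[E]_Θ = 2·(-2) + (0) + (0) + 2·(0) = -4
Net dimensions [L⁷ T⁻⁹ Θ⁻⁴] ≠ [1] — not dimensionless.

no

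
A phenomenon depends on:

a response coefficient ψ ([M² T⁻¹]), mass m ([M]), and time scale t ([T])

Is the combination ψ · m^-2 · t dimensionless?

Sum the exponent of each base dimension across the product:
  M: [ψ]_M − 2·[m]_M + [t]_M = (2) − 2·(1) + (0) = 0
  L: [ψ]_L − 2·[m]_L + [t]_L = (0) − 2·(0) + (0) = 0
  T: [ψ]_T − 2·[m]_T + [t]_T = (-1) − 2·(0) + (1) = 0
All base exponents vanish — dimensionless.

yes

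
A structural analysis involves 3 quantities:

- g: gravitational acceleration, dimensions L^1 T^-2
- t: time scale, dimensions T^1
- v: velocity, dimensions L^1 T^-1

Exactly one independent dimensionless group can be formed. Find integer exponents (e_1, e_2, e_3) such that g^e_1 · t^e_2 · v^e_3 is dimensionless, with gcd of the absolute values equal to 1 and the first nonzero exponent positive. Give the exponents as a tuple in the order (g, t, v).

(1, 1, -1)

L: e_1·(1) + e_2·(0) + e_3·(1) = 0
T: e_1·(-2) + e_2·(1) + e_3·(-1) = 0
Solving this homogeneous linear system for the smallest-integer solution (first nonzero entry positive) gives (1, 1, -1).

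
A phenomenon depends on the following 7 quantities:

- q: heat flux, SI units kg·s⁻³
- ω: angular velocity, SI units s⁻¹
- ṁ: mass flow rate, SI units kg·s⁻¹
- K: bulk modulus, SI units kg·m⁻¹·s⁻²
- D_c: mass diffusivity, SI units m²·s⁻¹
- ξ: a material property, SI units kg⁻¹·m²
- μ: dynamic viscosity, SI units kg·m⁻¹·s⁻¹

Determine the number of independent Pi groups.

There are 7 variables and 3 base dimensions (M, L, T).
The dimension matrix has rank 3.
Independent dimensionless groups: 7 − 3 = 4.

4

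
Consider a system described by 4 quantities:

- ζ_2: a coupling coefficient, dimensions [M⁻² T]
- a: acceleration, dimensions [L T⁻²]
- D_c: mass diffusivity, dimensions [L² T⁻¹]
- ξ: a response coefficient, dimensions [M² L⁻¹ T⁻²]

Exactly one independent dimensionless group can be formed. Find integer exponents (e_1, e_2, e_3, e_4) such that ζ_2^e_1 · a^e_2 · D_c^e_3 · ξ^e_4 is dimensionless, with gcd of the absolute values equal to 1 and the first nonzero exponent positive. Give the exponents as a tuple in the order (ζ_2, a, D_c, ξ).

M: e_1·(-2) + e_2·(0) + e_3·(0) + e_4·(2) = 0
L: e_1·(0) + e_2·(1) + e_3·(2) + e_4·(-1) = 0
T: e_1·(1) + e_2·(-2) + e_3·(-1) + e_4·(-2) = 0
Solving this homogeneous linear system for the smallest-integer solution (first nonzero entry positive) gives (1, -1, 1, 1).

(1, -1, 1, 1)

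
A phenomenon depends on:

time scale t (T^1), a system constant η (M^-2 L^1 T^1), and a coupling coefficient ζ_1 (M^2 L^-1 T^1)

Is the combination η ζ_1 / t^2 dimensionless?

yes

Sum the exponent of each base dimension across the product:
  M: −2·[t]_M + [η]_M + [ζ_1]_M = −2·(0) + (-2) + (2) = 0
  L: −2·[t]_L + [η]_L + [ζ_1]_L = −2·(0) + (1) + (-1) = 0
  T: −2·[t]_T + [η]_T + [ζ_1]_T = −2·(1) + (1) + (1) = 0
All base exponents vanish — dimensionless.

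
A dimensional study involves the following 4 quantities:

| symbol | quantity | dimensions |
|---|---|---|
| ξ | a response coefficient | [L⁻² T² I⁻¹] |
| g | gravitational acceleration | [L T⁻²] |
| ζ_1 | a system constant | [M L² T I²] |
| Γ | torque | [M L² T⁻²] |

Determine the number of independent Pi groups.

There are 4 variables and 4 base dimensions (M, L, T, I).
The dimension matrix has rank 4.
Independent dimensionless groups: 4 − 4 = 0.

0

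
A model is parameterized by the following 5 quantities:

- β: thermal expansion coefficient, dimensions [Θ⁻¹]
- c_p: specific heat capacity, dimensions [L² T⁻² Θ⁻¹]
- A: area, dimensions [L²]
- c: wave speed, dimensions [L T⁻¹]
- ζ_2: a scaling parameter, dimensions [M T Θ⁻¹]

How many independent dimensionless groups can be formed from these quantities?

1

There are 5 variables and 4 base dimensions (M, L, T, Θ).
The dimension matrix has rank 4.
Independent dimensionless groups: 5 − 4 = 1.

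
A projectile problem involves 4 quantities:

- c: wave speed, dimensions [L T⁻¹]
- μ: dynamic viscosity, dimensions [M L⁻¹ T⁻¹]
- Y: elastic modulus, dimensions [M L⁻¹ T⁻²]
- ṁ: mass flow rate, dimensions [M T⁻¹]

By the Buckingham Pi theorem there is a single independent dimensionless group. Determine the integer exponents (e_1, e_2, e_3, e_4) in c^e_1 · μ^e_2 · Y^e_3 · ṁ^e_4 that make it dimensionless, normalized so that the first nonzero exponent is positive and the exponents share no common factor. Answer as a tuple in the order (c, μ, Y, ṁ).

(1, 2, -1, -1)

M: e_1·(0) + e_2·(1) + e_3·(1) + e_4·(1) = 0
L: e_1·(1) + e_2·(-1) + e_3·(-1) + e_4·(0) = 0
T: e_1·(-1) + e_2·(-1) + e_3·(-2) + e_4·(-1) = 0
Solving this homogeneous linear system for the smallest-integer solution (first nonzero entry positive) gives (1, 2, -1, -1).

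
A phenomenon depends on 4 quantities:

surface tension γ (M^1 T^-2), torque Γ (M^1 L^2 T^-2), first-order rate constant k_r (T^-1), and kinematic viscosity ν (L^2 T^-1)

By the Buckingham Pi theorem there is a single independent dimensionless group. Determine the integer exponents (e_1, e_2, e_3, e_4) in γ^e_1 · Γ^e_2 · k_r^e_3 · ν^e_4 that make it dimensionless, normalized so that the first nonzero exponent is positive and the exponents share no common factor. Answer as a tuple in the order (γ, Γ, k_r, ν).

(1, -1, -1, 1)

M: e_1·(1) + e_2·(1) + e_3·(0) + e_4·(0) = 0
L: e_1·(0) + e_2·(2) + e_3·(0) + e_4·(2) = 0
T: e_1·(-2) + e_2·(-2) + e_3·(-1) + e_4·(-1) = 0
Solving this homogeneous linear system for the smallest-integer solution (first nonzero entry positive) gives (1, -1, -1, 1).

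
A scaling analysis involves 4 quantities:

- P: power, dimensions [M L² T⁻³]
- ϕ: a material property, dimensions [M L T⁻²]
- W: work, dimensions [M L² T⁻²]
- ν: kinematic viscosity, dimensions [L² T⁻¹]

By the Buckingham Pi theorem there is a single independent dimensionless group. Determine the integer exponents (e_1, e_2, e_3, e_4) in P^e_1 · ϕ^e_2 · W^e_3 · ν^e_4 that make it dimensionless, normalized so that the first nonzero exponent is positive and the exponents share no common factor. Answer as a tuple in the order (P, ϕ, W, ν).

(1, -2, 1, -1)

M: e_1·(1) + e_2·(1) + e_3·(1) + e_4·(0) = 0
L: e_1·(2) + e_2·(1) + e_3·(2) + e_4·(2) = 0
T: e_1·(-3) + e_2·(-2) + e_3·(-2) + e_4·(-1) = 0
Solving this homogeneous linear system for the smallest-integer solution (first nonzero entry positive) gives (1, -2, 1, -1).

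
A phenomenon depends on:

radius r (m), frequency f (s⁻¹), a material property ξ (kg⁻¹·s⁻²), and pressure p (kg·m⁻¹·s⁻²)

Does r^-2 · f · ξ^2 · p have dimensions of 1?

Sum the exponent of each base dimension across the product:
  M: −2·[r]_M + [f]_M + 2·[ξ]_M + [p]_M = −2·(0) + (0) + 2·(-1) + (1) = -1
  L: −2·[r]_L + [f]_L + 2·[ξ]_L + [p]_L = −2·(1) + (0) + 2·(0) + (-1) = -3
  T: −2·[r]_T + [f]_T + 2·[ξ]_T + [p]_T = −2·(0) + (-1) + 2·(-2) + (-2) = -7
Net dimensions [M⁻¹ L⁻³ T⁻⁷] ≠ [1] — not dimensionless.

no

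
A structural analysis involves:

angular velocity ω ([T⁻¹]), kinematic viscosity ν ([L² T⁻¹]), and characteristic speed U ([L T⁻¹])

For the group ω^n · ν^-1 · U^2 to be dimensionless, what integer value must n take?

Balance the T exponent: (-1)·n from ω, plus −(-1) + 2·(-1) = -1 from the rest, must sum to zero.
−n − 1 = 0, so n = -1.

-1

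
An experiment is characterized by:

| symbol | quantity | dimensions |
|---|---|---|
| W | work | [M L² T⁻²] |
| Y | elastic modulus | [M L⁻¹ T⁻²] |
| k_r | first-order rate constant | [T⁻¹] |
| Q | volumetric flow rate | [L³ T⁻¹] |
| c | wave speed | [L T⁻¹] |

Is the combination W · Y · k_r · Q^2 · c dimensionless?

no

Sum the exponent of each base dimension across the product:
  M: [W]_M + [Y]_M + [k_r]_M + 2·[Q]_M + [c]_M = (1) + (1) + (0) + 2·(0) + (0) = 2
  L: [W]_L + [Y]_L + [k_r]_L + 2·[Q]_L + [c]_L = (2) + (-1) + (0) + 2·(3) + (1) = 8
  T: [W]_T + [Y]_T + [k_r]_T + 2·[Q]_T + [c]_T = (-2) + (-2) + (-1) + 2·(-1) + (-1) = -8
Net dimensions [M² L⁸ T⁻⁸] ≠ [1] — not dimensionless.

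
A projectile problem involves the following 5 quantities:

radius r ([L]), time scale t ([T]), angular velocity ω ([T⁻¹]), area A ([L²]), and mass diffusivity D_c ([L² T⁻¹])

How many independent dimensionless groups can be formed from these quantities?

3

There are 5 variables and 2 base dimensions (L, T).
The dimension matrix has rank 2.
Independent dimensionless groups: 5 − 2 = 3.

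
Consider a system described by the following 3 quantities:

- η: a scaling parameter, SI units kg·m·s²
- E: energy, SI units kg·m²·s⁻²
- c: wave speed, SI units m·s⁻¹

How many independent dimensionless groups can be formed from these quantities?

There are 3 variables and 3 base dimensions (M, L, T).
The dimension matrix has rank 3.
Independent dimensionless groups: 3 − 3 = 0.

0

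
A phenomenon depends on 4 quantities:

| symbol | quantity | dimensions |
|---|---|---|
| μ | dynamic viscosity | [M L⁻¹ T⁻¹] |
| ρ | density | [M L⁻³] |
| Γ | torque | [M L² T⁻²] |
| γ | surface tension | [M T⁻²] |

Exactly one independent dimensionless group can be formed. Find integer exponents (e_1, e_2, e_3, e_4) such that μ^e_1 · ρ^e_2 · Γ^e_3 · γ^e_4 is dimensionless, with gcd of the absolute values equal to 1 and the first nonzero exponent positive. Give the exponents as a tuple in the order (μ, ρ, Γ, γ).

(4, -2, -1, -1)

M: e_1·(1) + e_2·(1) + e_3·(1) + e_4·(1) = 0
L: e_1·(-1) + e_2·(-3) + e_3·(2) + e_4·(0) = 0
T: e_1·(-1) + e_2·(0) + e_3·(-2) + e_4·(-2) = 0
Solving this homogeneous linear system for the smallest-integer solution (first nonzero entry positive) gives (4, -2, -1, -1).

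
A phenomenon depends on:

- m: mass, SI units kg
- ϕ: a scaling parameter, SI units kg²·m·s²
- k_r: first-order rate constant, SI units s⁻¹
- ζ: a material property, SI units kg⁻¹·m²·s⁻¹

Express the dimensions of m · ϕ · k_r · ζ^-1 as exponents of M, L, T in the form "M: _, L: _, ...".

Collect each base-dimension exponent across the product:
  M: (1) + (2) + (0) − (-1) = 4
  L: (0) + (1) + (0) − (2) = -1
  T: (0) + (2) + (-1) − (-1) = 2
So the dimensions are [M⁴ L⁻¹ T²].

M: 4, L: -1, T: 2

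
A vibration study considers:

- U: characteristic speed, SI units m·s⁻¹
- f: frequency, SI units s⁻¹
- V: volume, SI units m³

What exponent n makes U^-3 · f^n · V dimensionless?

3

Balance the T exponent: (-1)·n from f, plus −3·(-1) + (0) = 3 from the rest, must sum to zero.
−n + 3 = 0, so n = 3.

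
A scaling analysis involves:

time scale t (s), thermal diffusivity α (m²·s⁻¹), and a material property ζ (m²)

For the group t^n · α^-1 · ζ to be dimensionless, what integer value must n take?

Balance the T exponent: (1)·n from t, plus −(-1) + (0) = 1 from the rest, must sum to zero.
n + 1 = 0, so n = -1.

-1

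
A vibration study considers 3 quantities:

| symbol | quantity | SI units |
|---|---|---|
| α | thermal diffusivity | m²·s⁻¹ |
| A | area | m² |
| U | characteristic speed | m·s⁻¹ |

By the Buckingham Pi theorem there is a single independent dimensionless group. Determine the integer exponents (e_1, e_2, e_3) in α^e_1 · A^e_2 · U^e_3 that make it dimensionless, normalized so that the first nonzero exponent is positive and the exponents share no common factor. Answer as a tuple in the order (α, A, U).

L: e_1·(2) + e_2·(2) + e_3·(1) = 0
T: e_1·(-1) + e_2·(0) + e_3·(-1) = 0
Solving this homogeneous linear system for the smallest-integer solution (first nonzero entry positive) gives (2, -1, -2).

(2, -1, -2)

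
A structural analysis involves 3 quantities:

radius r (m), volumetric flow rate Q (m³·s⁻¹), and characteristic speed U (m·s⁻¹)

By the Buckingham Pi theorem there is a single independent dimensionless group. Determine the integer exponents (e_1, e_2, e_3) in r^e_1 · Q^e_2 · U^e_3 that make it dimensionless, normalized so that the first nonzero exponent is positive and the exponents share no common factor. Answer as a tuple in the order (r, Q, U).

(2, -1, 1)

L: e_1·(1) + e_2·(3) + e_3·(1) = 0
T: e_1·(0) + e_2·(-1) + e_3·(-1) = 0
Solving this homogeneous linear system for the smallest-integer solution (first nonzero entry positive) gives (2, -1, 1).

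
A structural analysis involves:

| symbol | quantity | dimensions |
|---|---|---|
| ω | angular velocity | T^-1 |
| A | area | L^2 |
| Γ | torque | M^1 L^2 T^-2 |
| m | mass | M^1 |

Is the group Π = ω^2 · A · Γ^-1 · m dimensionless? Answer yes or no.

Sum the exponent of each base dimension across the product:
  M: 2·[ω]_M + [A]_M − [Γ]_M + [m]_M = 2·(0) + (0) − (1) + (1) = 0
  L: 2·[ω]_L + [A]_L − [Γ]_L + [m]_L = 2·(0) + (2) − (2) + (0) = 0
  T: 2·[ω]_T + [A]_T − [Γ]_T + [m]_T = 2·(-1) + (0) − (-2) + (0) = 0
All base exponents vanish — dimensionless.

yes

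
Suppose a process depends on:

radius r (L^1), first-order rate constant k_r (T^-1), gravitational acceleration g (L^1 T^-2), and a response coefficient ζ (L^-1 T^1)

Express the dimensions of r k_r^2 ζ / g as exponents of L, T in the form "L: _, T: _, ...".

L: -1, T: 1

Collect each base-dimension exponent across the product:
  L: (1) + 2·(0) − (1) + (-1) = -1
  T: (0) + 2·(-1) − (-2) + (1) = 1
So the dimensions are [L⁻¹ T].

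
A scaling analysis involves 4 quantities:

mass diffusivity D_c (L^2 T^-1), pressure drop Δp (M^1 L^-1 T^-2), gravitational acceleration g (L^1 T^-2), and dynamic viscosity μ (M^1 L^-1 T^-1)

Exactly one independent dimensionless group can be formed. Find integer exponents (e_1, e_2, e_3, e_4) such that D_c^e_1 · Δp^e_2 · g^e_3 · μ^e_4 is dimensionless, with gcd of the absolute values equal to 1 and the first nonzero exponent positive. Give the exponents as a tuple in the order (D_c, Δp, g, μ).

M: e_1·(0) + e_2·(1) + e_3·(0) + e_4·(1) = 0
L: e_1·(2) + e_2·(-1) + e_3·(1) + e_4·(-1) = 0
T: e_1·(-1) + e_2·(-2) + e_3·(-2) + e_4·(-1) = 0
Solving this homogeneous linear system for the smallest-integer solution (first nonzero entry positive) gives (1, 3, -2, -3).

(1, 3, -2, -3)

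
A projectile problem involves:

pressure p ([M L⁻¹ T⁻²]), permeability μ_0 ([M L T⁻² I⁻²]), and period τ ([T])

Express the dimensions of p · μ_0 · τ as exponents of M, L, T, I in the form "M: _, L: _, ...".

M: 2, L: 0, T: -3, I: -2

Collect each base-dimension exponent across the product:
  M: (1) + (1) + (0) = 2
  L: (-1) + (1) + (0) = 0
  T: (-2) + (-2) + (1) = -3
  I: (0) + (-2) + (0) = -2
So the dimensions are [M² T⁻³ I⁻²].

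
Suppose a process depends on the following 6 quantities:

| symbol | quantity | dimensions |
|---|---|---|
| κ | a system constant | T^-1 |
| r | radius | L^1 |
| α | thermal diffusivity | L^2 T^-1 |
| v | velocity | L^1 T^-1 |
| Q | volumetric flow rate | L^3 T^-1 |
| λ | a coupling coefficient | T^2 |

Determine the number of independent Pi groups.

There are 6 variables and 2 base dimensions (L, T).
The dimension matrix has rank 2.
Independent dimensionless groups: 6 − 2 = 4.

4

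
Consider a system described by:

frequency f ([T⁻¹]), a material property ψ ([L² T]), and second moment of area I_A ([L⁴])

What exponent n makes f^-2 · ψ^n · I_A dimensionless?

-2

Balance the L exponent: (2)·n from ψ, plus −2·(0) + (4) = 4 from the rest, must sum to zero.
2n + 4 = 0, so n = -2.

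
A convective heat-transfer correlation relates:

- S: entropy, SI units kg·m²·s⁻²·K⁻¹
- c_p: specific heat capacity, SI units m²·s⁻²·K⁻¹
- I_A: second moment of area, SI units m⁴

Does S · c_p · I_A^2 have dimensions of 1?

Sum the exponent of each base dimension across the product:
  M: [S]_M + [c_p]_M + 2·[I_A]_M = (1) + (0) + 2·(0) = 1
  L: [S]_L + [c_p]_L + 2·[I_A]_L = (2) + (2) + 2·(4) = 12
  T: [S]_T + [c_p]_T + 2·[I_A]_T = (-2) + (-2) + 2·(0) = -4
  Θ: [S]_Θ + [c_p]_Θ + 2·[I_A]_Θ = (-1) + (-1) + 2·(0) = -2
Net dimensions [M L¹² T⁻⁴ Θ⁻²] ≠ [1] — not dimensionless.

no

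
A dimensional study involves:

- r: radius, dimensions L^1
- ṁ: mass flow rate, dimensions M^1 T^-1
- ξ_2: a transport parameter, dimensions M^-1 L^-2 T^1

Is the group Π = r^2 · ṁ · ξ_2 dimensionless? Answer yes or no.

yes

Sum the exponent of each base dimension across the product:
  M: 2·[r]_M + [ṁ]_M + [ξ_2]_M = 2·(0) + (1) + (-1) = 0
  L: 2·[r]_L + [ṁ]_L + [ξ_2]_L = 2·(1) + (0) + (-2) = 0
  T: 2·[r]_T + [ṁ]_T + [ξ_2]_T = 2·(0) + (-1) + (1) = 0
All base exponents vanish — dimensionless.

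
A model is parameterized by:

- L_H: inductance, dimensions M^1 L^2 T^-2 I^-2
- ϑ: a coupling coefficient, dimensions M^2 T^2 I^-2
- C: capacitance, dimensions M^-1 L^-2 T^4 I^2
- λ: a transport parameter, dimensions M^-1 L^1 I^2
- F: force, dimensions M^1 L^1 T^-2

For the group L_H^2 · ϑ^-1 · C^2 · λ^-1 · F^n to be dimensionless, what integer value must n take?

Balance the M exponent: (1)·n from F, plus 2·(1) − (2) + 2·(-1) − (-1) = -1 from the rest, must sum to zero.
n − 1 = 0, so n = 1.

1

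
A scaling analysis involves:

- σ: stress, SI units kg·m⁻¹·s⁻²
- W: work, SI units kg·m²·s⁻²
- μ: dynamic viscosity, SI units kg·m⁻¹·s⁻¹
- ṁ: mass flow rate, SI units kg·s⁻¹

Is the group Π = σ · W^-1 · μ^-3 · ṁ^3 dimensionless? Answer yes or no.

Sum the exponent of each base dimension across the product:
  M: [σ]_M − [W]_M − 3·[μ]_M + 3·[ṁ]_M = (1) − (1) − 3·(1) + 3·(1) = 0
  L: [σ]_L − [W]_L − 3·[μ]_L + 3·[ṁ]_L = (-1) − (2) − 3·(-1) + 3·(0) = 0
  T: [σ]_T − [W]_T − 3·[μ]_T + 3·[ṁ]_T = (-2) − (-2) − 3·(-1) + 3·(-1) = 0
All base exponents vanish — dimensionless.

yes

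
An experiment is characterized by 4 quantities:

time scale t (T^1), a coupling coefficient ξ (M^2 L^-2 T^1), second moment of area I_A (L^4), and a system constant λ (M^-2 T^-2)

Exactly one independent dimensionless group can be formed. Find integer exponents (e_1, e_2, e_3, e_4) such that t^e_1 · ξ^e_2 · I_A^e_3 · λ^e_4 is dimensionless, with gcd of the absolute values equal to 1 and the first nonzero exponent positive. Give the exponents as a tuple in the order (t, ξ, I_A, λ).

M: e_1·(0) + e_2·(2) + e_3·(0) + e_4·(-2) = 0
L: e_1·(0) + e_2·(-2) + e_3·(4) + e_4·(0) = 0
T: e_1·(1) + e_2·(1) + e_3·(0) + e_4·(-2) = 0
Solving this homogeneous linear system for the smallest-integer solution (first nonzero entry positive) gives (2, 2, 1, 2).

(2, 2, 1, 2)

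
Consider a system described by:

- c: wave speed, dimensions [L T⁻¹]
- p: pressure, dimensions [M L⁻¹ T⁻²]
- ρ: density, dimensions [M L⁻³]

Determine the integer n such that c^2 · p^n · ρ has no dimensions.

-1

Balance the M exponent: (1)·n from p, plus 2·(0) + (1) = 1 from the rest, must sum to zero.
n + 1 = 0, so n = -1.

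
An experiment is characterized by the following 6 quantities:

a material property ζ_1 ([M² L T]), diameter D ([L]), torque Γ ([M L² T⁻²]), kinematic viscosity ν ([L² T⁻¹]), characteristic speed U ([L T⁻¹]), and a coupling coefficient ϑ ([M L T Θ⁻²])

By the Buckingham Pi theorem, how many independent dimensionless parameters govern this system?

There are 6 variables and 4 base dimensions (M, L, T, Θ).
The dimension matrix has rank 4.
Independent dimensionless groups: 6 − 4 = 2.

2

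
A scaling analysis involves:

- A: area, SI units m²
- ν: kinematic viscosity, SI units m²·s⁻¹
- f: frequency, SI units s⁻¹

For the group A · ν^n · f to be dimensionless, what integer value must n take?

-1

Balance the L exponent: (2)·n from ν, plus (2) + (0) = 2 from the rest, must sum to zero.
2n + 2 = 0, so n = -1.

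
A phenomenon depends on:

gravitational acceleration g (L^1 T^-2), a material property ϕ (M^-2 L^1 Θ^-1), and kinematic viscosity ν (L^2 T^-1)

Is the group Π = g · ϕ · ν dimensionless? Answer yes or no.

Sum the exponent of each base dimension across the product:
  M: [g]_M + [ϕ]_M + [ν]_M = (0) + (-2) + (0) = -2
  L: [g]_L + [ϕ]_L + [ν]_L = (1) + (1) + (2) = 4
  T: [g]_T + [ϕ]_T + [ν]_T = (-2) + (0) + (-1) = -3
  Θ: [g]_Θ + [ϕ]_Θ + [ν]_Θ = (0) + (-1) + (0) = -1
Net dimensions [M⁻² L⁴ T⁻³ Θ⁻¹] ≠ [1] — not dimensionless.

no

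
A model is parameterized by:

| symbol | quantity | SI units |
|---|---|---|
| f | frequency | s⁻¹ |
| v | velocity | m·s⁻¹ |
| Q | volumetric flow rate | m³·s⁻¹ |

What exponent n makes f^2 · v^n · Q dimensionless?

Balance the L exponent: (1)·n from v, plus 2·(0) + (3) = 3 from the rest, must sum to zero.
n + 3 = 0, so n = -3.

-3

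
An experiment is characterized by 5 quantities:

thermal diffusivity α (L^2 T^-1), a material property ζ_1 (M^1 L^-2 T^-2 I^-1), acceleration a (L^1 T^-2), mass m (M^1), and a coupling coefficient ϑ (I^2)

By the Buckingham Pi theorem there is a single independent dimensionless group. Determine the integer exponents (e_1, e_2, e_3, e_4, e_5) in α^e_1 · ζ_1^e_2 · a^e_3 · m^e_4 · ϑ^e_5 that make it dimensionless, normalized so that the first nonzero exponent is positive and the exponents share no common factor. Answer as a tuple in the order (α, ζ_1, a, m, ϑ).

(4, 2, -4, -2, 1)

M: e_1·(0) + e_2·(1) + e_3·(0) + e_4·(1) + e_5·(0) = 0
L: e_1·(2) + e_2·(-2) + e_3·(1) + e_4·(0) + e_5·(0) = 0
T: e_1·(-1) + e_2·(-2) + e_3·(-2) + e_4·(0) + e_5·(0) = 0
I: e_1·(0) + e_2·(-1) + e_3·(0) + e_4·(0) + e_5·(2) = 0
Solving this homogeneous linear system for the smallest-integer solution (first nonzero entry positive) gives (4, 2, -4, -2, 1).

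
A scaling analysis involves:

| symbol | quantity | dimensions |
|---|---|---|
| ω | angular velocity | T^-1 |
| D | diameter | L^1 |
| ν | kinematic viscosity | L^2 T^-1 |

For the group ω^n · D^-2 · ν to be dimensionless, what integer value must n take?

-1

Balance the T exponent: (-1)·n from ω, plus −2·(0) + (-1) = -1 from the rest, must sum to zero.
−n − 1 = 0, so n = -1.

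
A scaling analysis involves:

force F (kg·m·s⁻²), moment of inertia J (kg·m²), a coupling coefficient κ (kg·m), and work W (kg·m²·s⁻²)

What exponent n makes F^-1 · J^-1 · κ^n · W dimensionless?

1

Balance the M exponent: (1)·n from κ, plus −(1) − (1) + (1) = -1 from the rest, must sum to zero.
n − 1 = 0, so n = 1.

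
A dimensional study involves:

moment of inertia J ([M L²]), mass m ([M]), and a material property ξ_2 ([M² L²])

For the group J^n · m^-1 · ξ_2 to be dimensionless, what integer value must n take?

Balance the M exponent: (1)·n from J, plus −(1) + (2) = 1 from the rest, must sum to zero.
n + 1 = 0, so n = -1.

-1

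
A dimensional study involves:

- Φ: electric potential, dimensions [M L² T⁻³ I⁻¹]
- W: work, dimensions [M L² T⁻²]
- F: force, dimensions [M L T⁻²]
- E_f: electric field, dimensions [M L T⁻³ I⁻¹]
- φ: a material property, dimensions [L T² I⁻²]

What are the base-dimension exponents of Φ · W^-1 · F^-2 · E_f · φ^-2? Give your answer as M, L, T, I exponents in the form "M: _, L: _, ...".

M: -1, L: -3, T: -4, I: 2

Collect each base-dimension exponent across the product:
  M: (1) − (1) − 2·(1) + (1) − 2·(0) = -1
  L: (2) − (2) − 2·(1) + (1) − 2·(1) = -3
  T: (-3) − (-2) − 2·(-2) + (-3) − 2·(2) = -4
  I: (-1) − (0) − 2·(0) + (-1) − 2·(-2) = 2
So the dimensions are [M⁻¹ L⁻³ T⁻⁴ I²].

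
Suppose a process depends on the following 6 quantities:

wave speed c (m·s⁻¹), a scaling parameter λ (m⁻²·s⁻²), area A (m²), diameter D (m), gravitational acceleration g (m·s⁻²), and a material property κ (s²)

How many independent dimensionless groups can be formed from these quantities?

4

There are 6 variables and 2 base dimensions (L, T).
The dimension matrix has rank 2.
Independent dimensionless groups: 6 − 2 = 4.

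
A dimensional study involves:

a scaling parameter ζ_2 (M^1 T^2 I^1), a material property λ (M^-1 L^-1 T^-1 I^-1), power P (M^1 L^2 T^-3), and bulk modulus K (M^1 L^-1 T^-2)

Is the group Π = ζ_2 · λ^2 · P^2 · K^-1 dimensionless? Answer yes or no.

Sum the exponent of each base dimension across the product:
  M: [ζ_2]_M + 2·[λ]_M + 2·[P]_M − [K]_M = (1) + 2·(-1) + 2·(1) − (1) = 0
  L: [ζ_2]_L + 2·[λ]_L + 2·[P]_L − [K]_L = (0) + 2·(-1) + 2·(2) − (-1) = 3
  T: [ζ_2]_T + 2·[λ]_T + 2·[P]_T − [K]_T = (2) + 2·(-1) + 2·(-3) − (-2) = -4
  I: [ζ_2]_I + 2·[λ]_I + 2·[P]_I − [K]_I = (1) + 2·(-1) + 2·(0) − (0) = -1
Net dimensions [L³ T⁻⁴ I⁻¹] ≠ [1] — not dimensionless.

no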